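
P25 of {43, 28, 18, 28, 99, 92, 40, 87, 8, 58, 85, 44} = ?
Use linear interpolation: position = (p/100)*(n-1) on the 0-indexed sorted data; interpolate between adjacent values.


Sorted: 8, 18, 28, 28, 40, 43, 44, 58, 85, 87, 92, 99
n = 12
Index = 25/100 * 11 = 2.7500
Lower = data[2] = 28, Upper = data[3] = 28
P25 = 28 + 0.7500*(0) = 28.0000

P25 = 28.0000


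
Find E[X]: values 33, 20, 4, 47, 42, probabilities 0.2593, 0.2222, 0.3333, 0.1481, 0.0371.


E[X] = 33*0.2593 + 20*0.2222 + 4*0.3333 + 47*0.1481 + 42*0.0371
= 8.5569 + 4.4440 + 1.3332 + 6.9607 + 1.5582
= 22.8530

E[X] = 22.8530


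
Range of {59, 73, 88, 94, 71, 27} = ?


Max = 94, Min = 27
Range = 94 - 27 = 67

Range = 67


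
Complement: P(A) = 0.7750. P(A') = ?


P(not A) = 1 - 0.7750 = 0.2250

P(not A) = 0.2250


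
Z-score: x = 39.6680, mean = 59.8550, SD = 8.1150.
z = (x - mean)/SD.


z = (39.6680 - 59.8550)/8.1150
= -20.1870/8.1150
= -2.4876

z = -2.4876


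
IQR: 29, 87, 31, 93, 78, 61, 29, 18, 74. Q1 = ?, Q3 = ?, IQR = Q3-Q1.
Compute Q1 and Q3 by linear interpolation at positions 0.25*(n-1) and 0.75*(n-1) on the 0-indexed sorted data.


Sorted: 18, 29, 29, 31, 61, 74, 78, 87, 93
Q1 (25th %ile) = 29.0000
Q3 (75th %ile) = 78.0000
IQR = 78.0000 - 29.0000 = 49.0000

IQR = 49.0000


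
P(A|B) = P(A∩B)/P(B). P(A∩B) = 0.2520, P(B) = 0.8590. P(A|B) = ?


P(A|B) = 0.2520/0.8590 = 0.2934

P(A|B) = 0.2934


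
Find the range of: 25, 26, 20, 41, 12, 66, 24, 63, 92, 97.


Max = 97, Min = 12
Range = 97 - 12 = 85

Range = 85


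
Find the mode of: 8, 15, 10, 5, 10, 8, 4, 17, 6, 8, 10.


Frequencies: 4:1, 5:1, 6:1, 8:3, 10:3, 15:1, 17:1
Max frequency = 3
Mode = 8, 10

Mode = 8, 10


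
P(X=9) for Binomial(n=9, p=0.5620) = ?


C(9,9) = 1
p^9 = 0.005593
(1-p)^0 = 1.000000
P = 1 * 0.005593 * 1.000000 = 0.0056

P(X=9) = 0.0056


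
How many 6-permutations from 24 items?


P(24,6) = 24!/18!
= 620448401733239439360000/6402373705728000
= 96909120

P(24,6) = 96909120


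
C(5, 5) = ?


C(5,5) = 5!/(5! × 0!)
= 120/(120 × 1)
= 1

C(5,5) = 1


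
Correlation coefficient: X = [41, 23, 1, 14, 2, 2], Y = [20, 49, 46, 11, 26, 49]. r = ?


Mean X = 13.8333, Mean Y = 33.5000
SD X = 14.530619, SD Y = 15.173991
Cov = -80.583333
r = -80.583333/(14.530619*15.173991) = -0.3655

r = -0.3655


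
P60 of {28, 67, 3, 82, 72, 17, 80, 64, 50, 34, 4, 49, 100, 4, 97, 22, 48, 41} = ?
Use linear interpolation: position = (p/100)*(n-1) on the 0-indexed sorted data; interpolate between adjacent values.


Sorted: 3, 4, 4, 17, 22, 28, 34, 41, 48, 49, 50, 64, 67, 72, 80, 82, 97, 100
n = 18
Index = 60/100 * 17 = 10.2000
Lower = data[10] = 50, Upper = data[11] = 64
P60 = 50 + 0.2000*(14) = 52.8000

P60 = 52.8000


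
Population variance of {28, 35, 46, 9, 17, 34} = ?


Mean = 28.1667
Squared deviations: 0.0278, 46.6944, 318.0278, 367.3611, 124.6944, 34.0278
Sum = 890.8333
Variance = 890.8333/6 = 148.4722

Variance = 148.4722


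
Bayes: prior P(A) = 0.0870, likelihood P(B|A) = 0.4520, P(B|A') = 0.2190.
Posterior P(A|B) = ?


P(B) = P(B|A)*P(A) + P(B|A')*P(A')
= 0.4520*0.0870 + 0.2190*0.9130
= 0.039324 + 0.199947 = 0.239271
P(A|B) = 0.039324/0.239271 = 0.1643

P(A|B) = 0.1643


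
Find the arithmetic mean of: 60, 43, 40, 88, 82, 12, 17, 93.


Sum = 60 + 43 + 40 + 88 + 82 + 12 + 17 + 93 = 435
n = 8
Mean = 435/8 = 54.3750

Mean = 54.3750


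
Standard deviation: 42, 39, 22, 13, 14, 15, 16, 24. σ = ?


Mean = 23.1250
Variance = 114.1094
SD = sqrt(114.1094) = 10.6822

SD = 10.6822


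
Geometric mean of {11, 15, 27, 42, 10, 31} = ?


Product = 11 × 15 × 27 × 42 × 10 × 31 = 58004100
GM = 58004100^(1/6) = 19.6748

GM = 19.6748


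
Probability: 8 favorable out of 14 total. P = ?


P = 8/14 = 0.5714

P = 0.5714


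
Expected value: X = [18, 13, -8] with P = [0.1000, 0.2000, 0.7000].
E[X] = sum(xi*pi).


E[X] = 18*0.1000 + 13*0.2000 - 8*0.7000
= 1.8000 + 2.6000 - 5.6000
= -1.2000

E[X] = -1.2000


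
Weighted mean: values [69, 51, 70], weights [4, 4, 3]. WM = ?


Numerator = 69*4 + 51*4 + 70*3 = 690
Denominator = 4 + 4 + 3 = 11
WM = 690/11 = 62.7273

WM = 62.7273


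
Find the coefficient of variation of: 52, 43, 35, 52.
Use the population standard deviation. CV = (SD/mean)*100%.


Mean = 45.5000
SD = 7.0887
CV = (7.0887/45.5000)*100 = 15.5796%

CV = 15.5796%


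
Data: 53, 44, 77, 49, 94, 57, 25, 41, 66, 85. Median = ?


Sorted: 25, 41, 44, 49, 53, 57, 66, 77, 85, 94
n = 10 (even)
Middle values: 53 and 57
Median = (53+57)/2 = 55.0000

Median = 55.0000


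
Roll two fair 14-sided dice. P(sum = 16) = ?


Total outcomes = 14×14 = 196
Favorable (sum = 16): 13
P = 13/196 = 0.0663

P = 0.0663


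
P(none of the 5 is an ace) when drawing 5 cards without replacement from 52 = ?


P(no aces) = (48/52) × (47/51) × (46/50) × (45/49) × (44/48)
= 0.6588

P = 0.6588


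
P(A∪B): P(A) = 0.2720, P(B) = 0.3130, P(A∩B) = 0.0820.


P(A∪B) = 0.2720 + 0.3130 - 0.0820
= 0.5850 - 0.0820
= 0.5030

P(A∪B) = 0.5030


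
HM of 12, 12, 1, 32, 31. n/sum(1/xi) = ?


Sum of reciprocals = 1/12 + 1/12 + 1/1 + 1/32 + 1/31 = 1.230175
HM = 5/1.230175 = 4.0645

HM = 4.0645


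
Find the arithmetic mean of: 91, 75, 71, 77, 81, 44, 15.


Sum = 91 + 75 + 71 + 77 + 81 + 44 + 15 = 454
n = 7
Mean = 454/7 = 64.8571

Mean = 64.8571


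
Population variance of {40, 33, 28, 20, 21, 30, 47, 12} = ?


Mean = 28.8750
Squared deviations: 123.7656, 17.0156, 0.7656, 78.7656, 62.0156, 1.2656, 328.5156, 284.7656
Sum = 896.8750
Variance = 896.8750/8 = 112.1094

Variance = 112.1094


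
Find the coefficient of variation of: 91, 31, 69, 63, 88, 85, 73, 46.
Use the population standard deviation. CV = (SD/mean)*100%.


Mean = 68.2500
SD = 19.7532
CV = (19.7532/68.2500)*100 = 28.9424%

CV = 28.9424%


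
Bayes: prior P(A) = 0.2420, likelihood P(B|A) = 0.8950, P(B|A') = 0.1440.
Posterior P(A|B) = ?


P(B) = P(B|A)*P(A) + P(B|A')*P(A')
= 0.8950*0.2420 + 0.1440*0.7580
= 0.216590 + 0.109152 = 0.325742
P(A|B) = 0.216590/0.325742 = 0.6649

P(A|B) = 0.6649


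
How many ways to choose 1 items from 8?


C(8,1) = 8!/(1! × 7!)
= 40320/(1 × 5040)
= 8

C(8,1) = 8


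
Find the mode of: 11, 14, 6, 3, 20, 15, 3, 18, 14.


Frequencies: 3:2, 6:1, 11:1, 14:2, 15:1, 18:1, 20:1
Max frequency = 2
Mode = 3, 14

Mode = 3, 14


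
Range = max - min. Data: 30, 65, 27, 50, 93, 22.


Max = 93, Min = 22
Range = 93 - 22 = 71

Range = 71


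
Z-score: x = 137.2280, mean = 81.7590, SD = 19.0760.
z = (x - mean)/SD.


z = (137.2280 - 81.7590)/19.0760
= 55.4690/19.0760
= 2.9078

z = 2.9078


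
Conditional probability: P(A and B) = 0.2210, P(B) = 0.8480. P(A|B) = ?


P(A|B) = 0.2210/0.8480 = 0.2606

P(A|B) = 0.2606


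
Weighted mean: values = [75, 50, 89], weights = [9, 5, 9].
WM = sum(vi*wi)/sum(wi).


Numerator = 75*9 + 50*5 + 89*9 = 1726
Denominator = 9 + 5 + 9 = 23
WM = 1726/23 = 75.0435

WM = 75.0435


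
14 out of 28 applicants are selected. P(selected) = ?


P = 14/28 = 0.5000

P = 0.5000


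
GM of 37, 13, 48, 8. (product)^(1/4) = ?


Product = 37 × 13 × 48 × 8 = 184704
GM = 184704^(1/4) = 20.7309

GM = 20.7309


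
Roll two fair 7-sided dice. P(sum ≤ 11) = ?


Total outcomes = 7×7 = 49
Favorable (sum ≤ 11): 43
P = 43/49 = 0.8776

P = 0.8776


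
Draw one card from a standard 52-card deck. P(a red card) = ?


26 red cards in 52 cards
P = 26/52 = 0.5000

P = 0.5000


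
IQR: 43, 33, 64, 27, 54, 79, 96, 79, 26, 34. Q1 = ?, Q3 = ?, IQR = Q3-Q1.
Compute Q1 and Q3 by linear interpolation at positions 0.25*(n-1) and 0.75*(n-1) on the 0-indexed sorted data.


Sorted: 26, 27, 33, 34, 43, 54, 64, 79, 79, 96
Q1 (25th %ile) = 33.2500
Q3 (75th %ile) = 75.2500
IQR = 75.2500 - 33.2500 = 42.0000

IQR = 42.0000


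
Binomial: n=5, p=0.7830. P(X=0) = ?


C(5,0) = 1
p^0 = 1.000000
(1-p)^5 = 0.000481
P = 1 * 1.000000 * 0.000481 = 0.0005

P(X=0) = 0.0005


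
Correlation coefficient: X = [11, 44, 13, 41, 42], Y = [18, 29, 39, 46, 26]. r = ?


Mean X = 30.2000, Mean Y = 31.6000
SD X = 14.905033, SD Y = 9.850888
Cov = 37.480000
r = 37.480000/(14.905033*9.850888) = 0.2553

r = 0.2553


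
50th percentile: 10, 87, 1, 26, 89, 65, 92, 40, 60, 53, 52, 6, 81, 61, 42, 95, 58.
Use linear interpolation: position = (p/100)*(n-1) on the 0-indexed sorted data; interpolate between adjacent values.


Sorted: 1, 6, 10, 26, 40, 42, 52, 53, 58, 60, 61, 65, 81, 87, 89, 92, 95
n = 17
Index = 50/100 * 16 = 8.0000
Lower = data[8] = 58, Upper = data[9] = 60
P50 = 58 + 0*(2) = 58.0000

P50 = 58.0000


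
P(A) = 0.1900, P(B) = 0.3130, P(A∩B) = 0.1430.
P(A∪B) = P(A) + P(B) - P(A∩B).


P(A∪B) = 0.1900 + 0.3130 - 0.1430
= 0.5030 - 0.1430
= 0.3600

P(A∪B) = 0.3600


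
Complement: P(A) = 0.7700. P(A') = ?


P(not A) = 1 - 0.7700 = 0.2300

P(not A) = 0.2300


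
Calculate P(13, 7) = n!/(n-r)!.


P(13,7) = 13!/6!
= 6227020800/720
= 8648640

P(13,7) = 8648640


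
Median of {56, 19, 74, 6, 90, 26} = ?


Sorted: 6, 19, 26, 56, 74, 90
n = 6 (even)
Middle values: 26 and 56
Median = (26+56)/2 = 41.0000

Median = 41.0000


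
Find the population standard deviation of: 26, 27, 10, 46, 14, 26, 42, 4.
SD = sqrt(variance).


Mean = 24.3750
Variance = 189.9844
SD = sqrt(189.9844) = 13.7835

SD = 13.7835


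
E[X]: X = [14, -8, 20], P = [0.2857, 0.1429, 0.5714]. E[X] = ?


E[X] = 14*0.2857 - 8*0.1429 + 20*0.5714
= 3.9998 - 1.1432 + 11.4280
= 14.2846

E[X] = 14.2846


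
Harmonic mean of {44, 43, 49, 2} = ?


Sum of reciprocals = 1/44 + 1/43 + 1/49 + 1/2 = 0.566391
HM = 4/0.566391 = 7.0623

HM = 7.0623


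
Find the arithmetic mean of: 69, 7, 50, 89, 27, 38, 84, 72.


Sum = 69 + 7 + 50 + 89 + 27 + 38 + 84 + 72 = 436
n = 8
Mean = 436/8 = 54.5000

Mean = 54.5000


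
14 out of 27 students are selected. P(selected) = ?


P = 14/27 = 0.5185

P = 0.5185


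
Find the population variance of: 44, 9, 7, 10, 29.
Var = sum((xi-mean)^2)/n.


Mean = 19.8000
Squared deviations: 585.6400, 116.6400, 163.8400, 96.0400, 84.6400
Sum = 1046.8000
Variance = 1046.8000/5 = 209.3600

Variance = 209.3600


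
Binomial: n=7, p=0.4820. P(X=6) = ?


C(7,6) = 7
p^6 = 0.012540
(1-p)^1 = 0.518000
P = 7 * 0.012540 * 0.518000 = 0.0455

P(X=6) = 0.0455


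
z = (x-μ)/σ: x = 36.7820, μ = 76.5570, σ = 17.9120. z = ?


z = (36.7820 - 76.5570)/17.9120
= -39.7750/17.9120
= -2.2206

z = -2.2206


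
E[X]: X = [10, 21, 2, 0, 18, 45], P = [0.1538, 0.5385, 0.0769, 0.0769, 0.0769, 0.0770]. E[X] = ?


E[X] = 10*0.1538 + 21*0.5385 + 2*0.0769 + 0*0.0769 + 18*0.0769 + 45*0.0770
= 1.5380 + 11.3085 + 0.1538 + 0 + 1.3842 + 3.4650
= 17.8495

E[X] = 17.8495


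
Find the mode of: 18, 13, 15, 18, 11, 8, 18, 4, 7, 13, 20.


Frequencies: 4:1, 7:1, 8:1, 11:1, 13:2, 15:1, 18:3, 20:1
Max frequency = 3
Mode = 18

Mode = 18


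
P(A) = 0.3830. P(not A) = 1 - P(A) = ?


P(not A) = 1 - 0.3830 = 0.6170

P(not A) = 0.6170


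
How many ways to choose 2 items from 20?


C(20,2) = 20!/(2! × 18!)
= 2432902008176640000/(2 × 6402373705728000)
= 190

C(20,2) = 190


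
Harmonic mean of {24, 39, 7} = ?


Sum of reciprocals = 1/24 + 1/39 + 1/7 = 0.210165
HM = 3/0.210165 = 14.2745

HM = 14.2745


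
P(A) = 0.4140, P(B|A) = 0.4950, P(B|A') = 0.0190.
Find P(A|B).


P(B) = P(B|A)*P(A) + P(B|A')*P(A')
= 0.4950*0.4140 + 0.0190*0.5860
= 0.204930 + 0.011134 = 0.216064
P(A|B) = 0.204930/0.216064 = 0.9485

P(A|B) = 0.9485


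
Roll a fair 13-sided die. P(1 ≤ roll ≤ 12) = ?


Favorable outcomes (1 ≤ roll ≤ 12): 12
Total outcomes = 13
P = 12/13 = 0.9231

P = 0.9231


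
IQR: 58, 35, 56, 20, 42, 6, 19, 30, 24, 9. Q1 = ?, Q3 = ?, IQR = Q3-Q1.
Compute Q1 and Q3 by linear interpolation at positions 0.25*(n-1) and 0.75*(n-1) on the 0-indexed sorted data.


Sorted: 6, 9, 19, 20, 24, 30, 35, 42, 56, 58
Q1 (25th %ile) = 19.2500
Q3 (75th %ile) = 40.2500
IQR = 40.2500 - 19.2500 = 21.0000

IQR = 21.0000


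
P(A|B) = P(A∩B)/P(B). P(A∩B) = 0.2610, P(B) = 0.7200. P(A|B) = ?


P(A|B) = 0.2610/0.7200 = 0.3625

P(A|B) = 0.3625


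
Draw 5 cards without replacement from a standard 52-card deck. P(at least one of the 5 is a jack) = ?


P(at least one) = 1 - P(none)
P(none) = (48/52) × (47/51) × (46/50) × (45/49) × (44/48) = 0.658842
P(at least one) = 1 - 0.658842 = 0.3412

P = 0.3412


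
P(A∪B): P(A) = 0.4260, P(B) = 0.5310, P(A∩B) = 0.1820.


P(A∪B) = 0.4260 + 0.5310 - 0.1820
= 0.9570 - 0.1820
= 0.7750

P(A∪B) = 0.7750


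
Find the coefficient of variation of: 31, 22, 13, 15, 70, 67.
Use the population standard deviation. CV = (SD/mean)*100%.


Mean = 36.3333
SD = 23.4781
CV = (23.4781/36.3333)*100 = 64.6187%

CV = 64.6187%


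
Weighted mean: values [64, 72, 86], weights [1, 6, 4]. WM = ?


Numerator = 64*1 + 72*6 + 86*4 = 840
Denominator = 1 + 6 + 4 = 11
WM = 840/11 = 76.3636

WM = 76.3636


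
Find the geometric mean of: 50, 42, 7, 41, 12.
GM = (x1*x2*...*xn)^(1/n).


Product = 50 × 42 × 7 × 41 × 12 = 7232400
GM = 7232400^(1/5) = 23.5427

GM = 23.5427


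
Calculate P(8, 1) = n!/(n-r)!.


P(8,1) = 8!/7!
= 40320/5040
= 8

P(8,1) = 8


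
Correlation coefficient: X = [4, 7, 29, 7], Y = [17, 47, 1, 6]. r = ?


Mean X = 11.7500, Mean Y = 17.7500
SD X = 10.034316, SD Y = 17.851821
Cov = -91.562500
r = -91.562500/(10.034316*17.851821) = -0.5111

r = -0.5111


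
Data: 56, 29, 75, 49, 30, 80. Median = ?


Sorted: 29, 30, 49, 56, 75, 80
n = 6 (even)
Middle values: 49 and 56
Median = (49+56)/2 = 52.5000

Median = 52.5000


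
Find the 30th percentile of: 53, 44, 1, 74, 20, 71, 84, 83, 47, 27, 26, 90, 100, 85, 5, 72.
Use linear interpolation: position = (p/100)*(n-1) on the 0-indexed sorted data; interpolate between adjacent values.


Sorted: 1, 5, 20, 26, 27, 44, 47, 53, 71, 72, 74, 83, 84, 85, 90, 100
n = 16
Index = 30/100 * 15 = 4.5000
Lower = data[4] = 27, Upper = data[5] = 44
P30 = 27 + 0.5000*(17) = 35.5000

P30 = 35.5000


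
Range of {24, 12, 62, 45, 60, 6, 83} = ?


Max = 83, Min = 6
Range = 83 - 6 = 77

Range = 77


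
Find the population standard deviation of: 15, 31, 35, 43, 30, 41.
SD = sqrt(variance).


Mean = 32.5000
Variance = 83.9167
SD = sqrt(83.9167) = 9.1606

SD = 9.1606


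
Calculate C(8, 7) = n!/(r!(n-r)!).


C(8,7) = 8!/(7! × 1!)
= 40320/(5040 × 1)
= 8

C(8,7) = 8


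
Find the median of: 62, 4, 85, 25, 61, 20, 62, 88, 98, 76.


Sorted: 4, 20, 25, 61, 62, 62, 76, 85, 88, 98
n = 10 (even)
Middle values: 62 and 62
Median = (62+62)/2 = 62.0000

Median = 62.0000


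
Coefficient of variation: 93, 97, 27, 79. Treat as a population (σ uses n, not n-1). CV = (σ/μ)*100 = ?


Mean = 74.0000
SD = 27.9464
CV = (27.9464/74.0000)*100 = 37.7654%

CV = 37.7654%


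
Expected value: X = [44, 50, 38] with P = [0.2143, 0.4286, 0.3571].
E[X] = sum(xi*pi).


E[X] = 44*0.2143 + 50*0.4286 + 38*0.3571
= 9.4292 + 21.4300 + 13.5698
= 44.4290

E[X] = 44.4290


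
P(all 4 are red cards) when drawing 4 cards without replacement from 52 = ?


P(all red cards) = (26/52) × (25/51) × (24/50) × (23/49)
= 0.0552

P = 0.0552


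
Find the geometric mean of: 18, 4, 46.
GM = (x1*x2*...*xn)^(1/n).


Product = 18 × 4 × 46 = 3312
GM = 3312^(1/3) = 14.9061

GM = 14.9061


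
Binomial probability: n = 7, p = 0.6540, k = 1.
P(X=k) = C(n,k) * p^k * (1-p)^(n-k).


C(7,1) = 7
p^1 = 0.654000
(1-p)^6 = 0.001716
P = 7 * 0.654000 * 0.001716 = 0.0079

P(X=1) = 0.0079


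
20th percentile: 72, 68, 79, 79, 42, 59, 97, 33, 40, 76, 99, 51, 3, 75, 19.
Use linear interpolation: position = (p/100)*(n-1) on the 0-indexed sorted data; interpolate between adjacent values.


Sorted: 3, 19, 33, 40, 42, 51, 59, 68, 72, 75, 76, 79, 79, 97, 99
n = 15
Index = 20/100 * 14 = 2.8000
Lower = data[2] = 33, Upper = data[3] = 40
P20 = 33 + 0.8000*(7) = 38.6000

P20 = 38.6000


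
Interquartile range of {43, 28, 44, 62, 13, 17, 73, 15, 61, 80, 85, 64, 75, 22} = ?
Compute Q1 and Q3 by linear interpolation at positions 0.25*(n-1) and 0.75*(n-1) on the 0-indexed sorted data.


Sorted: 13, 15, 17, 22, 28, 43, 44, 61, 62, 64, 73, 75, 80, 85
Q1 (25th %ile) = 23.5000
Q3 (75th %ile) = 70.7500
IQR = 70.7500 - 23.5000 = 47.2500

IQR = 47.2500


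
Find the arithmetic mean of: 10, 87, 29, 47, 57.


Sum = 10 + 87 + 29 + 47 + 57 = 230
n = 5
Mean = 230/5 = 46.0000

Mean = 46.0000


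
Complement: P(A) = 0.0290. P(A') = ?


P(not A) = 1 - 0.0290 = 0.9710

P(not A) = 0.9710


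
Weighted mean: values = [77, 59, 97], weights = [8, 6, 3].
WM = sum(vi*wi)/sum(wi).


Numerator = 77*8 + 59*6 + 97*3 = 1261
Denominator = 8 + 6 + 3 = 17
WM = 1261/17 = 74.1765

WM = 74.1765


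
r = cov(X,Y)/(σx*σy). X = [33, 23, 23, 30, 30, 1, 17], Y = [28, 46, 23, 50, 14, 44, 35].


Mean X = 22.4286, Mean Y = 34.2857
SD X = 10.111622, SD Y = 12.290697
Cov = -44.693878
r = -44.693878/(10.111622*12.290697) = -0.3596

r = -0.3596


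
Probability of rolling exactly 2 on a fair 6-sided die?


Favorable outcomes (roll = 2): 1
Total outcomes = 6
P = 1/6 = 0.1667

P = 0.1667


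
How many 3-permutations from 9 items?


P(9,3) = 9!/6!
= 362880/720
= 504

P(9,3) = 504


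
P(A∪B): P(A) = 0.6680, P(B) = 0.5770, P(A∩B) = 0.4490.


P(A∪B) = 0.6680 + 0.5770 - 0.4490
= 1.2450 - 0.4490
= 0.7960

P(A∪B) = 0.7960


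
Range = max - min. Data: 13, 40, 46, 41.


Max = 46, Min = 13
Range = 46 - 13 = 33

Range = 33


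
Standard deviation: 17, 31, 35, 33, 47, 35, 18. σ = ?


Mean = 30.8571
Variance = 93.8367
SD = sqrt(93.8367) = 9.6869

SD = 9.6869


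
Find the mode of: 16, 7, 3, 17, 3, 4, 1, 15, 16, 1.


Frequencies: 1:2, 3:2, 4:1, 7:1, 15:1, 16:2, 17:1
Max frequency = 2
Mode = 1, 3, 16

Mode = 1, 3, 16


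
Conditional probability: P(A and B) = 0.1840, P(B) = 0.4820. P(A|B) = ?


P(A|B) = 0.1840/0.4820 = 0.3817

P(A|B) = 0.3817


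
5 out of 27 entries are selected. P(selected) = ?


P = 5/27 = 0.1852

P = 0.1852


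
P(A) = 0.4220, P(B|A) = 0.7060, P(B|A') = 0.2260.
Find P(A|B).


P(B) = P(B|A)*P(A) + P(B|A')*P(A')
= 0.7060*0.4220 + 0.2260*0.5780
= 0.297932 + 0.130628 = 0.428560
P(A|B) = 0.297932/0.428560 = 0.6952

P(A|B) = 0.6952


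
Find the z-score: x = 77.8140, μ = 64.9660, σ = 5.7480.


z = (77.8140 - 64.9660)/5.7480
= 12.8480/5.7480
= 2.2352

z = 2.2352


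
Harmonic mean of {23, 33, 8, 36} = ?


Sum of reciprocals = 1/23 + 1/33 + 1/8 + 1/36 = 0.226559
HM = 4/0.226559 = 17.6554

HM = 17.6554


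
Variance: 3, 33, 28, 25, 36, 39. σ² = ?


Mean = 27.3333
Squared deviations: 592.1111, 32.1111, 0.4444, 5.4444, 75.1111, 136.1111
Sum = 841.3333
Variance = 841.3333/6 = 140.2222

Variance = 140.2222


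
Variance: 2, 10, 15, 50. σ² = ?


Mean = 19.2500
Squared deviations: 297.5625, 85.5625, 18.0625, 945.5625
Sum = 1346.7500
Variance = 1346.7500/4 = 336.6875

Variance = 336.6875


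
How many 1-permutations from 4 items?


P(4,1) = 4!/3!
= 24/6
= 4

P(4,1) = 4


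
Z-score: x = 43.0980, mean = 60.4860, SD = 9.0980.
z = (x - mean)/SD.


z = (43.0980 - 60.4860)/9.0980
= -17.3880/9.0980
= -1.9112

z = -1.9112


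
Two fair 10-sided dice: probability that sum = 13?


Total outcomes = 10×10 = 100
Favorable (sum = 13): 8
P = 8/100 = 0.0800

P = 0.0800


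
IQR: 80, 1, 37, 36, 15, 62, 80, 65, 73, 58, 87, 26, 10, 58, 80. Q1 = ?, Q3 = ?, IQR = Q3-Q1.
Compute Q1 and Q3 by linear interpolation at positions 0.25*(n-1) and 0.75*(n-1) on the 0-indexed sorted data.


Sorted: 1, 10, 15, 26, 36, 37, 58, 58, 62, 65, 73, 80, 80, 80, 87
Q1 (25th %ile) = 31.0000
Q3 (75th %ile) = 76.5000
IQR = 76.5000 - 31.0000 = 45.5000

IQR = 45.5000


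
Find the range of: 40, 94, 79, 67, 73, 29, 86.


Max = 94, Min = 29
Range = 94 - 29 = 65

Range = 65


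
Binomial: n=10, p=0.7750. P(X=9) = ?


C(10,9) = 10
p^9 = 0.100859
(1-p)^1 = 0.225000
P = 10 * 0.100859 * 0.225000 = 0.2269

P(X=9) = 0.2269


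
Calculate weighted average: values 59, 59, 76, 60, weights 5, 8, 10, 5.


Numerator = 59*5 + 59*8 + 76*10 + 60*5 = 1827
Denominator = 5 + 8 + 10 + 5 = 28
WM = 1827/28 = 65.2500

WM = 65.2500


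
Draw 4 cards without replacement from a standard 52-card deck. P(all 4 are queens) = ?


P(all queens) = (4/52) × (3/51) × (2/50) × (1/49)
= 3.6938e-06

P = 3.6938e-06


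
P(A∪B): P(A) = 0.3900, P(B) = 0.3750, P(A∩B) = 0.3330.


P(A∪B) = 0.3900 + 0.3750 - 0.3330
= 0.7650 - 0.3330
= 0.4320

P(A∪B) = 0.4320


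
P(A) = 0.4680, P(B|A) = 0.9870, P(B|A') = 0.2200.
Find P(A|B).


P(B) = P(B|A)*P(A) + P(B|A')*P(A')
= 0.9870*0.4680 + 0.2200*0.5320
= 0.461916 + 0.117040 = 0.578956
P(A|B) = 0.461916/0.578956 = 0.7978

P(A|B) = 0.7978


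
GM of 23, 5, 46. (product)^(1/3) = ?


Product = 23 × 5 × 46 = 5290
GM = 5290^(1/3) = 17.4242

GM = 17.4242


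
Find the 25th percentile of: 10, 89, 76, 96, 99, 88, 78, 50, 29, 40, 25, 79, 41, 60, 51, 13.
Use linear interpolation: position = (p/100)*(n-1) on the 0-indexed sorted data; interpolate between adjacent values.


Sorted: 10, 13, 25, 29, 40, 41, 50, 51, 60, 76, 78, 79, 88, 89, 96, 99
n = 16
Index = 25/100 * 15 = 3.7500
Lower = data[3] = 29, Upper = data[4] = 40
P25 = 29 + 0.7500*(11) = 37.2500

P25 = 37.2500


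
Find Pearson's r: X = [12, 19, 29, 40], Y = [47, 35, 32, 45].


Mean X = 25.0000, Mean Y = 39.7500
SD X = 10.559356, SD Y = 6.378675
Cov = -4.500000
r = -4.500000/(10.559356*6.378675) = -0.0668

r = -0.0668


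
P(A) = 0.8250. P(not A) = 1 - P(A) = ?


P(not A) = 1 - 0.8250 = 0.1750

P(not A) = 0.1750


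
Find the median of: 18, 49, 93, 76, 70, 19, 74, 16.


Sorted: 16, 18, 19, 49, 70, 74, 76, 93
n = 8 (even)
Middle values: 49 and 70
Median = (49+70)/2 = 59.5000

Median = 59.5000


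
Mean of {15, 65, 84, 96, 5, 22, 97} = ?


Sum = 15 + 65 + 84 + 96 + 5 + 22 + 97 = 384
n = 7
Mean = 384/7 = 54.8571

Mean = 54.8571


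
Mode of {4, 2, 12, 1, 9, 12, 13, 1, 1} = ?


Frequencies: 1:3, 2:1, 4:1, 9:1, 12:2, 13:1
Max frequency = 3
Mode = 1

Mode = 1


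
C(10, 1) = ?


C(10,1) = 10!/(1! × 9!)
= 3628800/(1 × 362880)
= 10

C(10,1) = 10


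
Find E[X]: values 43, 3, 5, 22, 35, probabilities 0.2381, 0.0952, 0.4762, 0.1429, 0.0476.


E[X] = 43*0.2381 + 3*0.0952 + 5*0.4762 + 22*0.1429 + 35*0.0476
= 10.2383 + 0.2856 + 2.3810 + 3.1438 + 1.6660
= 17.7147

E[X] = 17.7147


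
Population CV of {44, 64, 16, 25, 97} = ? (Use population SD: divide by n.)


Mean = 49.2000
SD = 29.0475
CV = (29.0475/49.2000)*100 = 59.0397%

CV = 59.0397%


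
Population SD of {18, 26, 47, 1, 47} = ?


Mean = 27.8000
Variance = 310.9600
SD = sqrt(310.9600) = 17.6341

SD = 17.6341


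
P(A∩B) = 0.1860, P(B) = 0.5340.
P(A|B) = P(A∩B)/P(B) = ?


P(A|B) = 0.1860/0.5340 = 0.3483

P(A|B) = 0.3483


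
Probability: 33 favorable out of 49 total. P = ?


P = 33/49 = 0.6735

P = 0.6735


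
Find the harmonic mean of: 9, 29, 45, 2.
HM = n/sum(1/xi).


Sum of reciprocals = 1/9 + 1/29 + 1/45 + 1/2 = 0.667816
HM = 4/0.667816 = 5.9897

HM = 5.9897


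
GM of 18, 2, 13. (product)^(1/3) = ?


Product = 18 × 2 × 13 = 468
GM = 468^(1/3) = 7.7639

GM = 7.7639


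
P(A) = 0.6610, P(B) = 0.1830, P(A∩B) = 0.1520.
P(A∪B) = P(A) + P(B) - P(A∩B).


P(A∪B) = 0.6610 + 0.1830 - 0.1520
= 0.8440 - 0.1520
= 0.6920

P(A∪B) = 0.6920


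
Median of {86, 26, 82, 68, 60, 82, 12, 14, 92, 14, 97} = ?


Sorted: 12, 14, 14, 26, 60, 68, 82, 82, 86, 92, 97
n = 11 (odd)
Middle value = 68

Median = 68


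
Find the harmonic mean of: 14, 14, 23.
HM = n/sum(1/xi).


Sum of reciprocals = 1/14 + 1/14 + 1/23 = 0.186335
HM = 3/0.186335 = 16.1000

HM = 16.1000


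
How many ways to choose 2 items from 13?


C(13,2) = 13!/(2! × 11!)
= 6227020800/(2 × 39916800)
= 78

C(13,2) = 78


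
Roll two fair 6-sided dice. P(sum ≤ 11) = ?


Total outcomes = 6×6 = 36
Favorable (sum ≤ 11): 35
P = 35/36 = 0.9722

P = 0.9722


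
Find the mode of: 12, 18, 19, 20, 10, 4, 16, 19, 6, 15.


Frequencies: 4:1, 6:1, 10:1, 12:1, 15:1, 16:1, 18:1, 19:2, 20:1
Max frequency = 2
Mode = 19

Mode = 19


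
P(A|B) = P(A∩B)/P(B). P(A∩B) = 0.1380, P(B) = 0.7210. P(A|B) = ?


P(A|B) = 0.1380/0.7210 = 0.1914

P(A|B) = 0.1914


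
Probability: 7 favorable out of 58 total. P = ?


P = 7/58 = 0.1207

P = 0.1207


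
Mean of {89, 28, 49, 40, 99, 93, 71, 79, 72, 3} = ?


Sum = 89 + 28 + 49 + 40 + 99 + 93 + 71 + 79 + 72 + 3 = 623
n = 10
Mean = 623/10 = 62.3000

Mean = 62.3000


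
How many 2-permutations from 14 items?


P(14,2) = 14!/12!
= 87178291200/479001600
= 182

P(14,2) = 182


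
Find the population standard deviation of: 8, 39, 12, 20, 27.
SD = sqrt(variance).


Mean = 21.2000
Variance = 122.1600
SD = sqrt(122.1600) = 11.0526

SD = 11.0526


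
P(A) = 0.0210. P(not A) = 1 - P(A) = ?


P(not A) = 1 - 0.0210 = 0.9790

P(not A) = 0.9790


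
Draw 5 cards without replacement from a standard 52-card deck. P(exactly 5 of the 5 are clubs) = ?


Hypergeometric: P(X=5) = C(13,5)·C(39,0) / C(52,5)
= 1287 × 1 / 2598960
= 1287/2598960 = 0.0005

P = 0.0005


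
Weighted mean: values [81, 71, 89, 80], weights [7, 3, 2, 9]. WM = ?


Numerator = 81*7 + 71*3 + 89*2 + 80*9 = 1678
Denominator = 7 + 3 + 2 + 9 = 21
WM = 1678/21 = 79.9048

WM = 79.9048


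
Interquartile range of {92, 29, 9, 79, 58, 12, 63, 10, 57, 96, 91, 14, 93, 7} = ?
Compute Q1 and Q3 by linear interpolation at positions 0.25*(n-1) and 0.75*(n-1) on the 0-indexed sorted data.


Sorted: 7, 9, 10, 12, 14, 29, 57, 58, 63, 79, 91, 92, 93, 96
Q1 (25th %ile) = 12.5000
Q3 (75th %ile) = 88.0000
IQR = 88.0000 - 12.5000 = 75.5000

IQR = 75.5000


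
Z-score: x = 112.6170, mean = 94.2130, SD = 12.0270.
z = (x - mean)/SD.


z = (112.6170 - 94.2130)/12.0270
= 18.4040/12.0270
= 1.5302

z = 1.5302


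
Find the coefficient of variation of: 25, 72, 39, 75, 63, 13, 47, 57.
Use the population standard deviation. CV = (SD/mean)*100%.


Mean = 48.8750
SD = 20.7391
CV = (20.7391/48.8750)*100 = 42.4329%

CV = 42.4329%


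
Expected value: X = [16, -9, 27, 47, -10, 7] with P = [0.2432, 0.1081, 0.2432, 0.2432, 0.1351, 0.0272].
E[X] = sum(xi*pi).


E[X] = 16*0.2432 - 9*0.1081 + 27*0.2432 + 47*0.2432 - 10*0.1351 + 7*0.0272
= 3.8912 - 0.9729 + 6.5664 + 11.4304 - 1.3510 + 0.1904
= 19.7545

E[X] = 19.7545


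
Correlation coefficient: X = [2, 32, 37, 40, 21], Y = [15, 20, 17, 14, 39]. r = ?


Mean X = 26.4000, Mean Y = 21.0000
SD X = 13.807244, SD Y = 9.230385
Cov = -18.800000
r = -18.800000/(13.807244*9.230385) = -0.1475

r = -0.1475


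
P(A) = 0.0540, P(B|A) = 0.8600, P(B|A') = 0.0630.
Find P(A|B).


P(B) = P(B|A)*P(A) + P(B|A')*P(A')
= 0.8600*0.0540 + 0.0630*0.9460
= 0.046440 + 0.059598 = 0.106038
P(A|B) = 0.046440/0.106038 = 0.4380

P(A|B) = 0.4380


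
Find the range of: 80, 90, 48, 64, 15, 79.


Max = 90, Min = 15
Range = 90 - 15 = 75

Range = 75


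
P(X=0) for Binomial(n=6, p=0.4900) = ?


C(6,0) = 1
p^0 = 1.000000
(1-p)^6 = 0.017596
P = 1 * 1.000000 * 0.017596 = 0.0176

P(X=0) = 0.0176


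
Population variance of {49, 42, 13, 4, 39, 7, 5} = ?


Mean = 22.7143
Squared deviations: 690.9388, 371.9388, 94.3673, 350.2245, 265.2245, 246.9388, 313.7959
Sum = 2333.4286
Variance = 2333.4286/7 = 333.3469

Variance = 333.3469


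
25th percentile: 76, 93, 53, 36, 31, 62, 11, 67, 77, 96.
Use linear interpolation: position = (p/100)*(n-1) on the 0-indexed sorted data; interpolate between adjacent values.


Sorted: 11, 31, 36, 53, 62, 67, 76, 77, 93, 96
n = 10
Index = 25/100 * 9 = 2.2500
Lower = data[2] = 36, Upper = data[3] = 53
P25 = 36 + 0.2500*(17) = 40.2500

P25 = 40.2500


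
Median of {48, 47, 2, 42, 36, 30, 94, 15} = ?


Sorted: 2, 15, 30, 36, 42, 47, 48, 94
n = 8 (even)
Middle values: 36 and 42
Median = (36+42)/2 = 39.0000

Median = 39.0000


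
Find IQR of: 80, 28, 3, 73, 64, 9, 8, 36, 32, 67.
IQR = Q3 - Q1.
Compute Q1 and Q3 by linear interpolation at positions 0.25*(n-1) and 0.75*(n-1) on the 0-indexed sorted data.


Sorted: 3, 8, 9, 28, 32, 36, 64, 67, 73, 80
Q1 (25th %ile) = 13.7500
Q3 (75th %ile) = 66.2500
IQR = 66.2500 - 13.7500 = 52.5000

IQR = 52.5000


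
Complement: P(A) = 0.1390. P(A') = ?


P(not A) = 1 - 0.1390 = 0.8610

P(not A) = 0.8610


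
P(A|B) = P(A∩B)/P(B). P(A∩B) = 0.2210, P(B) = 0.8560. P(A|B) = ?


P(A|B) = 0.2210/0.8560 = 0.2582

P(A|B) = 0.2582


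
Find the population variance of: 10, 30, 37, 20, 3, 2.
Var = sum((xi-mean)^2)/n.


Mean = 17.0000
Squared deviations: 49.0000, 169.0000, 400.0000, 9.0000, 196.0000, 225.0000
Sum = 1048.0000
Variance = 1048.0000/6 = 174.6667

Variance = 174.6667


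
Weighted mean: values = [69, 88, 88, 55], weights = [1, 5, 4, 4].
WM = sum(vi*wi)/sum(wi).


Numerator = 69*1 + 88*5 + 88*4 + 55*4 = 1081
Denominator = 1 + 5 + 4 + 4 = 14
WM = 1081/14 = 77.2143

WM = 77.2143


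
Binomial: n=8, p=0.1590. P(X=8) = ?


C(8,8) = 1
p^8 = 4.084858e-07
(1-p)^0 = 1.000000
P = 1 * 4.084858e-07 * 1.000000 = 4.0849e-07

P(X=8) = 4.0849e-07


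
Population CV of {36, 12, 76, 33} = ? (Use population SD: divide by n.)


Mean = 39.2500
SD = 23.1449
CV = (23.1449/39.2500)*100 = 58.9680%

CV = 58.9680%


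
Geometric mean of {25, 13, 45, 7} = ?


Product = 25 × 13 × 45 × 7 = 102375
GM = 102375^(1/4) = 17.8875

GM = 17.8875


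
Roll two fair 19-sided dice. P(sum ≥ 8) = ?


Total outcomes = 19×19 = 361
Favorable (sum ≥ 8): 340
P = 340/361 = 0.9418

P = 0.9418


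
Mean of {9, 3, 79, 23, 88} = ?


Sum = 9 + 3 + 79 + 23 + 88 = 202
n = 5
Mean = 202/5 = 40.4000

Mean = 40.4000


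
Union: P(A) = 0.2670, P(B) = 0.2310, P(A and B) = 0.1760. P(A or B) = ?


P(A∪B) = 0.2670 + 0.2310 - 0.1760
= 0.4980 - 0.1760
= 0.3220

P(A∪B) = 0.3220


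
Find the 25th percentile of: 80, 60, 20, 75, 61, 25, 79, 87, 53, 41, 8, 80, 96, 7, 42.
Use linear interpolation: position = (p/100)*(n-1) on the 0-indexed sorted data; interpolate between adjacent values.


Sorted: 7, 8, 20, 25, 41, 42, 53, 60, 61, 75, 79, 80, 80, 87, 96
n = 15
Index = 25/100 * 14 = 3.5000
Lower = data[3] = 25, Upper = data[4] = 41
P25 = 25 + 0.5000*(16) = 33.0000

P25 = 33.0000


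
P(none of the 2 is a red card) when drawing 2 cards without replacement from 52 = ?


P(no red cards) = (26/52) × (25/51)
= 0.2451

P = 0.2451


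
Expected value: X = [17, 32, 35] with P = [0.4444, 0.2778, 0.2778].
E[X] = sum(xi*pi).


E[X] = 17*0.4444 + 32*0.2778 + 35*0.2778
= 7.5548 + 8.8896 + 9.7230
= 26.1674

E[X] = 26.1674


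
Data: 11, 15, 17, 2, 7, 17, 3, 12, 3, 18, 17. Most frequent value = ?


Frequencies: 2:1, 3:2, 7:1, 11:1, 12:1, 15:1, 17:3, 18:1
Max frequency = 3
Mode = 17

Mode = 17


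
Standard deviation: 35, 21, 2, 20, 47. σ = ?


Mean = 25.0000
Variance = 230.8000
SD = sqrt(230.8000) = 15.1921

SD = 15.1921


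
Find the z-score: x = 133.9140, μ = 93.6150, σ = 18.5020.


z = (133.9140 - 93.6150)/18.5020
= 40.2990/18.5020
= 2.1781

z = 2.1781


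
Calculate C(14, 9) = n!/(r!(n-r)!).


C(14,9) = 14!/(9! × 5!)
= 87178291200/(362880 × 120)
= 2002

C(14,9) = 2002


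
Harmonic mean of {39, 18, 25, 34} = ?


Sum of reciprocals = 1/39 + 1/18 + 1/25 + 1/34 = 0.150608
HM = 4/0.150608 = 26.5590

HM = 26.5590


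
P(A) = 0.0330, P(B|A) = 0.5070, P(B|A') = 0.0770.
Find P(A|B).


P(B) = P(B|A)*P(A) + P(B|A')*P(A')
= 0.5070*0.0330 + 0.0770*0.9670
= 0.016731 + 0.074459 = 0.091190
P(A|B) = 0.016731/0.091190 = 0.1835

P(A|B) = 0.1835


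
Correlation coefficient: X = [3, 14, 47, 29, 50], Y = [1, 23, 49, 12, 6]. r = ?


Mean X = 28.6000, Mean Y = 18.2000
SD X = 18.249384, SD Y = 17.057550
Cov = 134.680000
r = 134.680000/(18.249384*17.057550) = 0.4327

r = 0.4327


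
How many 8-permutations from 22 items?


P(22,8) = 22!/14!
= 1124000727777607680000/87178291200
= 12893126400

P(22,8) = 12893126400


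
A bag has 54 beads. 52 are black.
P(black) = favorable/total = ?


P = 52/54 = 0.9630

P = 0.9630


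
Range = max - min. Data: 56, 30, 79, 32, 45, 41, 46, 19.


Max = 79, Min = 19
Range = 79 - 19 = 60

Range = 60


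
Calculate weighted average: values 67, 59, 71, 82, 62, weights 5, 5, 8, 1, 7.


Numerator = 67*5 + 59*5 + 71*8 + 82*1 + 62*7 = 1714
Denominator = 5 + 5 + 8 + 1 + 7 = 26
WM = 1714/26 = 65.9231

WM = 65.9231


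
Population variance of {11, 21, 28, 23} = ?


Mean = 20.7500
Squared deviations: 95.0625, 0.0625, 52.5625, 5.0625
Sum = 152.7500
Variance = 152.7500/4 = 38.1875

Variance = 38.1875


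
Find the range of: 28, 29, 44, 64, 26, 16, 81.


Max = 81, Min = 16
Range = 81 - 16 = 65

Range = 65


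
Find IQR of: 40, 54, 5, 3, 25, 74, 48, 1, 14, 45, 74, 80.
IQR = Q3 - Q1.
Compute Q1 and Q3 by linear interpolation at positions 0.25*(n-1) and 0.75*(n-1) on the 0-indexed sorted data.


Sorted: 1, 3, 5, 14, 25, 40, 45, 48, 54, 74, 74, 80
Q1 (25th %ile) = 11.7500
Q3 (75th %ile) = 59.0000
IQR = 59.0000 - 11.7500 = 47.2500

IQR = 47.2500


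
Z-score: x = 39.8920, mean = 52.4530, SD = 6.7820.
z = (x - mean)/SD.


z = (39.8920 - 52.4530)/6.7820
= -12.5610/6.7820
= -1.8521

z = -1.8521


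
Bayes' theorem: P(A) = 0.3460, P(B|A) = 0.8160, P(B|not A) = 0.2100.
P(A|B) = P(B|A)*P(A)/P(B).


P(B) = P(B|A)*P(A) + P(B|A')*P(A')
= 0.8160*0.3460 + 0.2100*0.6540
= 0.282336 + 0.137340 = 0.419676
P(A|B) = 0.282336/0.419676 = 0.6727

P(A|B) = 0.6727


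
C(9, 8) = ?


C(9,8) = 9!/(8! × 1!)
= 362880/(40320 × 1)
= 9

C(9,8) = 9


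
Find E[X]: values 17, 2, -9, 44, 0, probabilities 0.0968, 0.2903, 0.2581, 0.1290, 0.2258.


E[X] = 17*0.0968 + 2*0.2903 - 9*0.2581 + 44*0.1290 + 0*0.2258
= 1.6456 + 0.5806 - 2.3229 + 5.6760 + 0
= 5.5793

E[X] = 5.5793


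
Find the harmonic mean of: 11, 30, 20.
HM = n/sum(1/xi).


Sum of reciprocals = 1/11 + 1/30 + 1/20 = 0.174242
HM = 3/0.174242 = 17.2174

HM = 17.2174


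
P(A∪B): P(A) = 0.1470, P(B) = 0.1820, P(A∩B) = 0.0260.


P(A∪B) = 0.1470 + 0.1820 - 0.0260
= 0.3290 - 0.0260
= 0.3030

P(A∪B) = 0.3030


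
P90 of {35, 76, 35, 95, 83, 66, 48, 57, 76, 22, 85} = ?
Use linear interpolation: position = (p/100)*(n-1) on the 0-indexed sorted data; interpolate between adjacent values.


Sorted: 22, 35, 35, 48, 57, 66, 76, 76, 83, 85, 95
n = 11
Index = 90/100 * 10 = 9.0000
Lower = data[9] = 85, Upper = data[10] = 95
P90 = 85 + 0*(10) = 85.0000

P90 = 85.0000


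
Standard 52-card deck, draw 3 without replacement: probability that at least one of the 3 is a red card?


P(at least one) = 1 - P(none)
P(none) = (26/52) × (25/51) × (24/50) = 0.117647
P(at least one) = 1 - 0.117647 = 0.8824

P = 0.8824


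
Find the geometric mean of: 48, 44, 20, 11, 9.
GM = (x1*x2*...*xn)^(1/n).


Product = 48 × 44 × 20 × 11 × 9 = 4181760
GM = 4181760^(1/5) = 21.0995

GM = 21.0995


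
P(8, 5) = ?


P(8,5) = 8!/3!
= 40320/6
= 6720

P(8,5) = 6720


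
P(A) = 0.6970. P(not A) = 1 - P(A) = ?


P(not A) = 1 - 0.6970 = 0.3030

P(not A) = 0.3030


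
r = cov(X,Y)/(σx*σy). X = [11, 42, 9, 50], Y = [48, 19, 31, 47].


Mean X = 28.0000, Mean Y = 36.2500
SD X = 18.234583, SD Y = 12.028612
Cov = -26.250000
r = -26.250000/(18.234583*12.028612) = -0.1197

r = -0.1197


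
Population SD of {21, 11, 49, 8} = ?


Mean = 22.2500
Variance = 261.6875
SD = sqrt(261.6875) = 16.1768

SD = 16.1768


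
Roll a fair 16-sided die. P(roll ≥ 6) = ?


Favorable outcomes (roll ≥ 6): 11
Total outcomes = 16
P = 11/16 = 0.6875

P = 0.6875


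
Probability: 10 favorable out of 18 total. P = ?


P = 10/18 = 0.5556

P = 0.5556


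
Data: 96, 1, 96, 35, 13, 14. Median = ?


Sorted: 1, 13, 14, 35, 96, 96
n = 6 (even)
Middle values: 14 and 35
Median = (14+35)/2 = 24.5000

Median = 24.5000


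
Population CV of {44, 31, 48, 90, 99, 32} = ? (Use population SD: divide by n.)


Mean = 57.3333
SD = 27.0904
CV = (27.0904/57.3333)*100 = 47.2507%

CV = 47.2507%


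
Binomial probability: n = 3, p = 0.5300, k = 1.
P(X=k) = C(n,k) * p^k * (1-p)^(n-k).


C(3,1) = 3
p^1 = 0.530000
(1-p)^2 = 0.220900
P = 3 * 0.530000 * 0.220900 = 0.3512

P(X=1) = 0.3512


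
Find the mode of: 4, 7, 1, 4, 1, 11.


Frequencies: 1:2, 4:2, 7:1, 11:1
Max frequency = 2
Mode = 1, 4

Mode = 1, 4


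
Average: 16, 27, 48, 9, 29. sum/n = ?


Sum = 16 + 27 + 48 + 9 + 29 = 129
n = 5
Mean = 129/5 = 25.8000

Mean = 25.8000


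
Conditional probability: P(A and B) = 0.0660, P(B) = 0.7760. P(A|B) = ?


P(A|B) = 0.0660/0.7760 = 0.0851

P(A|B) = 0.0851


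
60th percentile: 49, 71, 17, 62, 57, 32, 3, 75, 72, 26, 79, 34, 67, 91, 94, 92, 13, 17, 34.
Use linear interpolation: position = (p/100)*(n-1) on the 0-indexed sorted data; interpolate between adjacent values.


Sorted: 3, 13, 17, 17, 26, 32, 34, 34, 49, 57, 62, 67, 71, 72, 75, 79, 91, 92, 94
n = 19
Index = 60/100 * 18 = 10.8000
Lower = data[10] = 62, Upper = data[11] = 67
P60 = 62 + 0.8000*(5) = 66.0000

P60 = 66.0000


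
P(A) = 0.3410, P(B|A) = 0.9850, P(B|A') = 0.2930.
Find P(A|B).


P(B) = P(B|A)*P(A) + P(B|A')*P(A')
= 0.9850*0.3410 + 0.2930*0.6590
= 0.335885 + 0.193087 = 0.528972
P(A|B) = 0.335885/0.528972 = 0.6350

P(A|B) = 0.6350


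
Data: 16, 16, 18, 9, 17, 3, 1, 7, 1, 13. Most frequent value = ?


Frequencies: 1:2, 3:1, 7:1, 9:1, 13:1, 16:2, 17:1, 18:1
Max frequency = 2
Mode = 1, 16

Mode = 1, 16


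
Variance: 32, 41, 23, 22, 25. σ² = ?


Mean = 28.6000
Squared deviations: 11.5600, 153.7600, 31.3600, 43.5600, 12.9600
Sum = 253.2000
Variance = 253.2000/5 = 50.6400

Variance = 50.6400


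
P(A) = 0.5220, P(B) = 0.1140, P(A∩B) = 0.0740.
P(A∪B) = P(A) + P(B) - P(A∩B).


P(A∪B) = 0.5220 + 0.1140 - 0.0740
= 0.6360 - 0.0740
= 0.5620

P(A∪B) = 0.5620


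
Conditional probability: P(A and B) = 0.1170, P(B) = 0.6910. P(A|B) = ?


P(A|B) = 0.1170/0.6910 = 0.1693

P(A|B) = 0.1693


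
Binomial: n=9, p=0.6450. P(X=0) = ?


C(9,0) = 1
p^0 = 1.000000
(1-p)^9 = 8.954785e-05
P = 1 * 1.000000 * 8.954785e-05 = 8.9548e-05

P(X=0) = 8.9548e-05


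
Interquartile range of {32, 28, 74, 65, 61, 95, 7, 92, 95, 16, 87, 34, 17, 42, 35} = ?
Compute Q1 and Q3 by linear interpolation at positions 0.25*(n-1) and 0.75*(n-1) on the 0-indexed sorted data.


Sorted: 7, 16, 17, 28, 32, 34, 35, 42, 61, 65, 74, 87, 92, 95, 95
Q1 (25th %ile) = 30.0000
Q3 (75th %ile) = 80.5000
IQR = 80.5000 - 30.0000 = 50.5000

IQR = 50.5000


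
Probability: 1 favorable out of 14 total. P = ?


P = 1/14 = 0.0714

P = 0.0714


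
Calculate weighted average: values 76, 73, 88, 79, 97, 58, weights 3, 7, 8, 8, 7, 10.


Numerator = 76*3 + 73*7 + 88*8 + 79*8 + 97*7 + 58*10 = 3334
Denominator = 3 + 7 + 8 + 8 + 7 + 10 = 43
WM = 3334/43 = 77.5349

WM = 77.5349


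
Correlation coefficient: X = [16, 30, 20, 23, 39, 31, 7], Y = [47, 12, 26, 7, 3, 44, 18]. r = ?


Mean X = 23.7143, Mean Y = 22.4286
SD X = 9.851966, SD Y = 16.149809
Cov = -46.163265
r = -46.163265/(9.851966*16.149809) = -0.2901

r = -0.2901


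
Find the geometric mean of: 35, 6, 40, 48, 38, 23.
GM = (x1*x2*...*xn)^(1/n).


Product = 35 × 6 × 40 × 48 × 38 × 23 = 352396800
GM = 352396800^(1/6) = 26.5770

GM = 26.5770


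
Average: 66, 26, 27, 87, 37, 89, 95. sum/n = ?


Sum = 66 + 26 + 27 + 87 + 37 + 89 + 95 = 427
n = 7
Mean = 427/7 = 61.0000

Mean = 61.0000
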